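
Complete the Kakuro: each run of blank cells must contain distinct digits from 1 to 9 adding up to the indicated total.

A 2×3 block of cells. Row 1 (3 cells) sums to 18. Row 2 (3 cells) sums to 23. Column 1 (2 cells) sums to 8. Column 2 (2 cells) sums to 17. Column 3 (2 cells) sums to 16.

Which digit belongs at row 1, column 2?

23 in 3 cells must be {6,8,9}; 17 in 2 cells must be {8,9}; 16 in 2 cells must be {7,9}.
The 23 across and the 8 down share only 6, so (2,1) = 6.
Given what's placed, (2,3) must be 9 to fit the 23 across and 16 down.
(1,1) = 8 − 6 = 2 completes the 8 down.
(1,2) = 9: the only remaining digit allowed by both the 18 across and the 17 down.
(1,3) = 18 − 11 = 7 completes the 18 across.
(2,2) = 23 − 15 = 8 completes the 23 across.

9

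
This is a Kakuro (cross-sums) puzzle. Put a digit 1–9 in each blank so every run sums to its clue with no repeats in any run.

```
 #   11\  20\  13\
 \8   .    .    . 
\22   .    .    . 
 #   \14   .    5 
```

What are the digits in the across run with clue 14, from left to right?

R3C2 = 14 − 5 = 9 completes the 14 across.
No cell is forced outright now. R1C3 can only be 1 or 2 (the digits allowed by both its 8 across and its 13 down). If R1C3 = 2: that forces R1C1 = 5, after which R1C2 would have to be in {1} for the 8 across but in {3,4,5,6,7,8} for the 20 down — contradiction. So R1C3 = 1.
R2C3 = 13 − 6 = 7 completes the 13 down.
Given what's placed, R2C2 must be 6 to fit the 22 across and 20 down.
R1C2 = 20 − 15 = 5 completes the 20 down.
R2C1 = 22 − 13 = 9 completes the 22 across.
R1C1 = 8 − 6 = 2 completes the 8 across.

9 5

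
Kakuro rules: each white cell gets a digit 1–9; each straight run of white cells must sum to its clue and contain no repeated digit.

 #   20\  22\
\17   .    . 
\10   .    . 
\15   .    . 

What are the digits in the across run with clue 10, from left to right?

3 7

17 in 2 cells must be {8,9}.
Nothing is forced directly, so branch on R1C1, whose candidates are 8 or 9. If R1C1 = 9: that forces R1C2 = 8, R2C2 = 9, after which R3C2 would have to be in {6,7,8,9} for the 15 across but in {5} for the 22 down — contradiction. So R1C1 = 8.
R1C2 = 17 − 8 = 9 completes the 17 across.
Nothing is forced directly, so branch on R3C1, whose candidates are 7 or 9. If R3C1 = 7: then R2C1 would have to be in {1,2,3,4,6,7,8,9} for the 10 across but in {5} for the 20 down — contradiction. So R3C1 = 9.
R2C1 = 20 − 17 = 3 completes the 20 down.
R2C2 = 10 − 3 = 7 completes the 10 across.
R3C2 = 15 − 9 = 6 completes the 15 across.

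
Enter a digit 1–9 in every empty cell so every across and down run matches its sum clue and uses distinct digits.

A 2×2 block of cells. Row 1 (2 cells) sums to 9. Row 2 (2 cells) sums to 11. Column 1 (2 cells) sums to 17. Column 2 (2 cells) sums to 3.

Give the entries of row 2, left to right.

17 in 2 cells must be {8,9}; 3 in 2 cells must be {1,2}.
The 9 across and the 17 down share only 8, so (1,1) = 8.
(1,2) = 9 − 8 = 1 completes the 9 across.
(2,1) = 17 − 8 = 9 completes the 17 down.
(2,2) = 11 − 9 = 2 completes the 11 across.

9, 2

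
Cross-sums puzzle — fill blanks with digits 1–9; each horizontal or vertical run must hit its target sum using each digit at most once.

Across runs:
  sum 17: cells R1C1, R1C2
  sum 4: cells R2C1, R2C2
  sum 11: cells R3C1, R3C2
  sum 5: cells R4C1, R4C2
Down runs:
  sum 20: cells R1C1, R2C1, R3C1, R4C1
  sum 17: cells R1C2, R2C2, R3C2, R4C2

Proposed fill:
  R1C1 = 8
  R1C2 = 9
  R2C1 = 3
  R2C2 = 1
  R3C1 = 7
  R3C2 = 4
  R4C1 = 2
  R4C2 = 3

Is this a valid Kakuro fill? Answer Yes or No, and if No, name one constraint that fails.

Yes

Across: 8+9=17; 3+1=4; 7+4=11; 2+3=5. Down: 8+3+7+2=20; 9+1+4+3=17. No digit repeats within any run.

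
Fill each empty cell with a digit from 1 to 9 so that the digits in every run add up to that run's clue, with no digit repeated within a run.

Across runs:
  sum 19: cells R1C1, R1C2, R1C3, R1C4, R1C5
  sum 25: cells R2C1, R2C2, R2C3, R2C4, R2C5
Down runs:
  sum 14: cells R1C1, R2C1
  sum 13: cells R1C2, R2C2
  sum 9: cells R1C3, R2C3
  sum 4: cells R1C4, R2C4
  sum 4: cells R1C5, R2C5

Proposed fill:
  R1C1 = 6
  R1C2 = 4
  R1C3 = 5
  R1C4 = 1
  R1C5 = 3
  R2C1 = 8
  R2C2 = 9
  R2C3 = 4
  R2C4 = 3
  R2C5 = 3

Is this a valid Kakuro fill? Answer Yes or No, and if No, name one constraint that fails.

No — the across run R2C1–R2C5 sums to 27, not 25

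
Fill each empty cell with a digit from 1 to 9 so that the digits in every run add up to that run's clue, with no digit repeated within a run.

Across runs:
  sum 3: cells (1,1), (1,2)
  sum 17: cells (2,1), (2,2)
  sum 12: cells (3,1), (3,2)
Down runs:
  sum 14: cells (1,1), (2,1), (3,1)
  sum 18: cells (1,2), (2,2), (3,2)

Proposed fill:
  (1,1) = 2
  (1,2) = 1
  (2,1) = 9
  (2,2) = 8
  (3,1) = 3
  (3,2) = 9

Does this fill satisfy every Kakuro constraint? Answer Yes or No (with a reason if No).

Across: 2+1=3; 9+8=17; 3+9=12. Down: 2+9+3=14; 1+8+9=18. No digit repeats within any run.

Yes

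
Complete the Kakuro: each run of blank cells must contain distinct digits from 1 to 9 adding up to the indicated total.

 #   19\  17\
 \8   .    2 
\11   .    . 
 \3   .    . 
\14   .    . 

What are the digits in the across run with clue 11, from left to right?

3 8

3 in 2 cells must be {1,2}.
R1C1 = 8 − 2 = 6 completes the 8 across.
R3C2 = 1: the only remaining digit allowed by both the 3 across and the 17 down.
R3C1 = 3 − 1 = 2 completes the 3 across.
R4C1 = 8: the only remaining digit allowed by both the 14 across and the 19 down.
R4C2 = 14 − 8 = 6 completes the 14 across.
R2C1 = 19 − 16 = 3 completes the 19 down.
R2C2 = 11 − 3 = 8 completes the 11 across.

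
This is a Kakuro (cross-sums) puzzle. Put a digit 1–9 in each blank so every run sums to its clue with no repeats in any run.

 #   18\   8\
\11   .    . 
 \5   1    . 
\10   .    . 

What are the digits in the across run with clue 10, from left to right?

9, 1

R2C2 = 5 − 1 = 4 completes the 5 across.
R1C2 = 3: the only remaining digit allowed by both the 11 across and the 8 down.
R3C2 = 8 − 7 = 1 completes the 8 down.
R1C1 = 11 − 3 = 8 completes the 11 across.
R3C1 = 10 − 1 = 9 completes the 10 across.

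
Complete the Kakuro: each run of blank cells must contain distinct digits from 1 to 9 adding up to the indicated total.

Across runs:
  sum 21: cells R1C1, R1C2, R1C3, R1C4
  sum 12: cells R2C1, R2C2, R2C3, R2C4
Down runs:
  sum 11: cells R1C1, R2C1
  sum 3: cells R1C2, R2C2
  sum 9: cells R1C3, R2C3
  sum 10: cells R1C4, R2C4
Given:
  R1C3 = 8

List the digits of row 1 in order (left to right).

5 1 8 7

3 in 2 cells must be {1,2}.
R2C3 = 9 − 8 = 1 completes the 9 down.
Given what's placed, R2C2 must be 2 to fit the 12 across and 3 down.
R1C2 = 3 − 2 = 1 completes the 3 down.
Nothing is forced directly, so branch on R2C4, whose candidates are 3 or 4 or 6. If R2C4 = 4: then R1C4 would have to be in {3,5,7,9} for the 21 across but in {6} for the 10 down — contradiction. If R2C4 = 6: then R1C4 would have to be in {3,5,7,9} for the 21 across but in {4} for the 10 down — contradiction. So R2C4 = 3.
R1C4 = 10 − 3 = 7 completes the 10 down.
R2C1 = 12 − 6 = 6 completes the 12 across.
R1C1 = 21 − 16 = 5 completes the 21 across.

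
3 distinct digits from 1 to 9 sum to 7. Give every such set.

{1,2,4}

3 distinct digits from 1–9 sum between 6 and 24.
Only one set works: {1,2,4}.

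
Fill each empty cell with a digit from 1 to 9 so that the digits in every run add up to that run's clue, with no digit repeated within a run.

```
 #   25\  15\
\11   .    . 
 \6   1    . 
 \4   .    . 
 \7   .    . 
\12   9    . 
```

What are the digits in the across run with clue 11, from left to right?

4 in 2 cells must be {1,3}; 15 in 5 cells must be {1,2,3,4,5}.
R2C2 = 6 − 1 = 5 completes the 6 across.
R3C1 = 3: the only remaining digit allowed by both the 4 across and the 25 down.
R3C2 = 4 − 3 = 1 completes the 4 across.
R5C2 = 12 − 9 = 3 completes the 12 across.
Nothing is forced directly, so branch on R1C2, whose candidates are 2 or 4. If R1C2 = 2: then R1C1 would have to be in {9} for the 11 across but in {4,5,7,8} for the 25 down — contradiction. So R1C2 = 4.
R1C1 = 11 − 4 = 7 completes the 11 across.

7, 4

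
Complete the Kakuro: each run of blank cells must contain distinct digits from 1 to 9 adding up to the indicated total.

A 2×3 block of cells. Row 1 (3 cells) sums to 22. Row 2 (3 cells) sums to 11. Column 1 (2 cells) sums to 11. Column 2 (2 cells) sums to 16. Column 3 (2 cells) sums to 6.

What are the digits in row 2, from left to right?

16 in 2 cells must be {7,9}.
The 22 across and the 6 down share only 5, so (1,3) = 5.
The 11 across and the 16 down share only 7, so (2,2) = 7.
(2,3) = 6 − 5 = 1 completes the 6 down.
(1,2) = 16 − 7 = 9 completes the 16 down.
(2,1) = 11 − 8 = 3 completes the 11 across.
(1,1) = 22 − 14 = 8 completes the 22 across.

3, 7, 1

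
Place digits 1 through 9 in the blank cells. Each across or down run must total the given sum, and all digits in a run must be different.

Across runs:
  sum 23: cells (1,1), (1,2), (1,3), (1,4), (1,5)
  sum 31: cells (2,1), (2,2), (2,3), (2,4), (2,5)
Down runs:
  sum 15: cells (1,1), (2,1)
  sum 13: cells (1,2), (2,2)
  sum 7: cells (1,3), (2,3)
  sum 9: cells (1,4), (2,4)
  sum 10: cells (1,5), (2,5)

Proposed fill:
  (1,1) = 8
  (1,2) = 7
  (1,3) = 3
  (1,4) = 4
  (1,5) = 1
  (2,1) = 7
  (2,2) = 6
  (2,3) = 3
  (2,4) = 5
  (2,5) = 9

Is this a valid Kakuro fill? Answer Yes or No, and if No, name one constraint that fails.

No — the across run (2,1)–(2,5) sums to 30, not 31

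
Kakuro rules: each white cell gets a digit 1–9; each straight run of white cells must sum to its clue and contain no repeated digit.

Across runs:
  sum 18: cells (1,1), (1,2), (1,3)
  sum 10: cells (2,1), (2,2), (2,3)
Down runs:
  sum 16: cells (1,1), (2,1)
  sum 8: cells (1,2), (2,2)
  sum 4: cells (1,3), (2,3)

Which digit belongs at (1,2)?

6

16 in 2 cells must be {7,9}; 4 in 2 cells must be {1,3}.
The 10 across and the 16 down share only 7, so (2,1) = 7.
Given what's placed, (2,3) must be 1 to fit the 10 across and 4 down.
(1,1) = 16 − 7 = 9 completes the 16 down.
(1,3) = 4 − 1 = 3 completes the 4 down.
(2,2) = 10 − 8 = 2 completes the 10 across.
(1,2) = 18 − 12 = 6 completes the 18 across.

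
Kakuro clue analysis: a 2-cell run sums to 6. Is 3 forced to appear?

Counterexample: {1,5} sums to 6 without using 3.

No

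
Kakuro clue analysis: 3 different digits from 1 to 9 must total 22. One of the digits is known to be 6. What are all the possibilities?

3 distinct digits from 1–9 sum between 6 and 24.
Keeping only sets containing 6.
Only one set works: {6,7,9}.

{6,7,9}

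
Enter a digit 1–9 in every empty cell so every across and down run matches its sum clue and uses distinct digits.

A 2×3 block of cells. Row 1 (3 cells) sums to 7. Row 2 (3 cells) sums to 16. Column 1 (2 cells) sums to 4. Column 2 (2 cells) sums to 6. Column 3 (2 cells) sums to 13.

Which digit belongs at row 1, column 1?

1

7 in 3 cells must be {1,2,4}; 4 in 2 cells must be {1,3}.
The 7 across and the 4 down share only 1, so (1,1) = 1.
Given what's placed, (1,3) must be 4 to fit the 7 across and 13 down.
(2,1) = 4 − 1 = 3 completes the 4 down.
(2,3) = 13 − 4 = 9 completes the 13 down.
(1,2) = 7 − 5 = 2 completes the 7 across.
(2,2) = 16 − 12 = 4 completes the 16 across.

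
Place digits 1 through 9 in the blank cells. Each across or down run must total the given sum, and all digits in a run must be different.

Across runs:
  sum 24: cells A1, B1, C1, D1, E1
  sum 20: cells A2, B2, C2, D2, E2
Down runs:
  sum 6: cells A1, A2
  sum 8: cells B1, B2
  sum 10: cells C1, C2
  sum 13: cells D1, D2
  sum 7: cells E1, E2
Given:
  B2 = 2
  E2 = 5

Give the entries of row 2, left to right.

1 2 3 9 5

B1 = 8 − 2 = 6 completes the 8 down.
E1 = 7 − 5 = 2 completes the 7 down.
Nothing is forced directly, so branch on A2, whose candidates are 1 or 4. If A2 = 4: then A1 would have to be in {1,3,4,5,7,8,9} for the 24 across but in {2} for the 6 down — contradiction. So A2 = 1.
A1 = 6 − 1 = 5 completes the 6 down.
Nothing is forced directly, so branch on D2, whose candidates are 4 or 8 or 9. If D2 = 4: then D1 would have to be in {3,4,7,8} for the 24 across but in {9} for the 13 down — contradiction. If D2 = 8: then D1 would have to be in {3,4,7,8} for the 24 across but in {5} for the 13 down — contradiction. So D2 = 9.
D1 = 13 − 9 = 4 completes the 13 down.
C2 = 20 − 17 = 3 completes the 20 across.
C1 = 24 − 17 = 7 completes the 24 across.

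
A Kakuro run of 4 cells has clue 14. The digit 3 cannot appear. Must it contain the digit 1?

Every partition of 14 into 4 distinct digits under that restriction includes 1: {1,2,4,7}, {1,2,5,6}.

Yes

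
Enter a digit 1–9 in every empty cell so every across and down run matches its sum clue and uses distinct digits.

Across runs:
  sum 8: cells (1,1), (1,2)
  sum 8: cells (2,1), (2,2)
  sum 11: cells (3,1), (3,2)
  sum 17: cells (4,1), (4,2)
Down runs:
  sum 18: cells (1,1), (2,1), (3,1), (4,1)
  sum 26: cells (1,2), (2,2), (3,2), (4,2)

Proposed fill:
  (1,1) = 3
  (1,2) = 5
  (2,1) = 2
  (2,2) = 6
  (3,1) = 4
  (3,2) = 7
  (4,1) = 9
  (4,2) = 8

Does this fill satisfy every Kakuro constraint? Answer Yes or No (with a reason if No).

Across: 3+5=8; 2+6=8; 4+7=11; 9+8=17. Down: 3+2+4+9=18; 5+6+7+8=26. No digit repeats within any run.

Yes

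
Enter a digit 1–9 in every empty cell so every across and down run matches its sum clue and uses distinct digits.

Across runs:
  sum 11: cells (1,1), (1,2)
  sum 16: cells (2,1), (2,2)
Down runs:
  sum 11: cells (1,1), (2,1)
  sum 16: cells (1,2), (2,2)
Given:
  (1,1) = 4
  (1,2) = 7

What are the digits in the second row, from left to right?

7 9

16 in 2 cells must be {7,9}.
(2,1) = 11 − 4 = 7 completes the 11 down.
(2,2) = 16 − 7 = 9 completes the 16 across.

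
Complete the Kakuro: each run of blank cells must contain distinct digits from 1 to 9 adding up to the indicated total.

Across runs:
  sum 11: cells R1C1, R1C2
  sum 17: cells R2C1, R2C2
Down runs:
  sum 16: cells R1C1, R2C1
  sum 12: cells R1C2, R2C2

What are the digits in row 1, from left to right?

17 in 2 cells must be {8,9}; 16 in 2 cells must be {7,9}.
The 17 across and the 16 down share only 9, so R2C1 = 9.
R2C2 = 17 − 9 = 8 completes the 17 across.
R1C1 = 16 − 9 = 7 completes the 16 down.
R1C2 = 11 − 7 = 4 completes the 11 across.

7 4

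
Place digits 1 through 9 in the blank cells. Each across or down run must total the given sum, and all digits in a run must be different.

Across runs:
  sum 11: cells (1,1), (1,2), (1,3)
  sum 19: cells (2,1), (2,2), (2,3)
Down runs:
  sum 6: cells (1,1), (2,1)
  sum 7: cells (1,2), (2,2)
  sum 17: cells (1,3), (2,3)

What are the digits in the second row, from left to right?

4 6 9

17 in 2 cells must be {8,9}.
The 11 across and the 17 down share only 8, so (1,3) = 8.
(2,3) = 17 − 8 = 9 completes the 17 down.
Nothing is forced directly, so branch on (2,1), whose candidates are 2 or 4. If (2,1) = 2: then (1,1) would have to be in {1,2} for the 11 across but in {4} for the 6 down — contradiction. So (2,1) = 4.
(1,1) = 6 − 4 = 2 completes the 6 down.
(1,2) = 11 − 10 = 1 completes the 11 across.
(2,2) = 19 − 13 = 6 completes the 19 across.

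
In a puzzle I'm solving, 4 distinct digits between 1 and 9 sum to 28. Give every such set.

{4,7,8,9}; {5,6,8,9}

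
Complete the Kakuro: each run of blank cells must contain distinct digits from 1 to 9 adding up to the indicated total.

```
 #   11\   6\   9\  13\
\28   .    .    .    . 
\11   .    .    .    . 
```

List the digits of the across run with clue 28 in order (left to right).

11 in 4 cells must be {1,2,3,5}.
Only 5 fits R2C4 under both its across sum 11 and down sum 13.
R1C4 = 13 − 5 = 8 completes the 13 down.
Nothing is forced directly, so branch on R2C1, whose candidates are 2 or 3. If R2C1 = 3: then R1C1 would have to be in {4,5,6,7,9} for the 28 across but in {8} for the 11 down — contradiction. So R2C1 = 2.
R1C1 = 11 − 2 = 9 completes the 11 down.
R2C2 = 1: the only remaining digit allowed by both the 11 across and the 6 down.
R2C3 = 11 − 8 = 3 completes the 11 across.
R1C2 = 6 − 1 = 5 completes the 6 down.
R1C3 = 28 − 22 = 6 completes the 28 across.

9, 5, 6, 8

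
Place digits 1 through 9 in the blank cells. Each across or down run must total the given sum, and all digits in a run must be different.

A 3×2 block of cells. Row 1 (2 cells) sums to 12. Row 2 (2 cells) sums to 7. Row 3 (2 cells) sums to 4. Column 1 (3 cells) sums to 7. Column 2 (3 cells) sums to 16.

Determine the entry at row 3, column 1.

1

4 in 2 cells must be {1,3}; 7 in 3 cells must be {1,2,4}.
The 12 across and the 7 down share only 4, so (1,1) = 4.
(1,2) = 12 − 4 = 8 completes the 12 across.
Given what's placed, (3,1) must be 1 to fit the 4 across and 7 down.
(3,2) = 4 − 1 = 3 completes the 4 across.
(2,1) = 7 − 5 = 2 completes the 7 down.
(2,2) = 7 − 2 = 5 completes the 7 across.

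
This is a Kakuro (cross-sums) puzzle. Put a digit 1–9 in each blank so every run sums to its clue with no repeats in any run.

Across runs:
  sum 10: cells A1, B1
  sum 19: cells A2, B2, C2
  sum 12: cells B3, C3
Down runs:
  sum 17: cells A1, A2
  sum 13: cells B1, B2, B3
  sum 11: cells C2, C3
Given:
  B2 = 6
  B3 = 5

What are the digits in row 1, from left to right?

17 in 2 cells must be {8,9}.
B1 = 13 − 11 = 2 completes the 13 down.
C3 = 12 − 5 = 7 completes the 12 across.
A1 = 10 − 2 = 8 completes the 10 across.
A2 = 17 − 8 = 9 completes the 17 down.
C2 = 19 − 15 = 4 completes the 19 across.

8 2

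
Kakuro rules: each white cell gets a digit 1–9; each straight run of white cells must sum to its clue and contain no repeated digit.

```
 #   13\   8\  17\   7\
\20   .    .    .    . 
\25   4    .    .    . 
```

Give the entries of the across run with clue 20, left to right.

9, 1, 8, 2

17 in 2 cells must be {8,9}.
R1C1 = 13 − 4 = 9 completes the 13 down.
Given what's placed, R1C3 must be 8 to fit the 20 across and 17 down.
R2C3 = 17 − 8 = 9 completes the 17 down.
Given what's placed, R2C4 must be 5 to fit the 25 across and 7 down.
R1C4 = 7 − 5 = 2 completes the 7 down.
R2C2 = 25 − 18 = 7 completes the 25 across.
R1C2 = 20 − 19 = 1 completes the 20 across.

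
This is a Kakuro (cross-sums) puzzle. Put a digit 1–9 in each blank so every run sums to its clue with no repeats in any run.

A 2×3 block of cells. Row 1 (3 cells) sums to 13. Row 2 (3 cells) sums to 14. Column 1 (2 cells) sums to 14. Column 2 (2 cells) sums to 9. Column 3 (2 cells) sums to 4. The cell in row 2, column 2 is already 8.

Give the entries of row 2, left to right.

4 in 2 cells must be {1,3}.
(1,2) = 9 − 8 = 1 completes the 9 down.
(1,3) = 3: the only remaining digit allowed by both the 13 across and the 4 down.
Given what's placed, (2,1) must be 5 to fit the 14 across and 14 down.
(2,3) = 14 − 13 = 1 completes the 14 across.
(1,1) = 13 − 4 = 9 completes the 13 across.

5 8 1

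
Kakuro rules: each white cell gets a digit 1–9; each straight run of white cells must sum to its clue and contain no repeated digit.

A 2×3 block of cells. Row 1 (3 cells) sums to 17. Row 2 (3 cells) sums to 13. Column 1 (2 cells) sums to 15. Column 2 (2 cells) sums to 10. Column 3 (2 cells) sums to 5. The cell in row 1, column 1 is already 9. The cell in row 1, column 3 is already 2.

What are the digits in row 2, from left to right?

(1,2) = 17 − 11 = 6 completes the 17 across.
(2,1) = 15 − 9 = 6 completes the 15 down.
(2,2) = 10 − 6 = 4 completes the 10 down.
(2,3) = 13 − 10 = 3 completes the 13 across.

6, 4, 3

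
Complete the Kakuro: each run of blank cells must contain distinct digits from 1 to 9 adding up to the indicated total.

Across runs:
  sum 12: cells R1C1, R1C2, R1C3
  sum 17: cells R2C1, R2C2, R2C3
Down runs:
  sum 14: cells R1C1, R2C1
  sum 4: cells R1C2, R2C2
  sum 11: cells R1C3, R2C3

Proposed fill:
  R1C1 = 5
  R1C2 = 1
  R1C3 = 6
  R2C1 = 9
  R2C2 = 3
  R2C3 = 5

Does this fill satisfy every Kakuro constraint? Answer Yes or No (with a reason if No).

Yes

Across: 5+1+6=12; 9+3+5=17. Down: 5+9=14; 1+3=4; 6+5=11. No digit repeats within any run.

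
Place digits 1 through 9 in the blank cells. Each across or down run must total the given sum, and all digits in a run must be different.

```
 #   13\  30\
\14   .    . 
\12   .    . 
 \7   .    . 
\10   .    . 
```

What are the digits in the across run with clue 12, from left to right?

30 in 4 cells must be {6,7,8,9}.
Only 6 fits R3C2 under both its across sum 7 and down sum 30.
R3C1 = 7 − 6 = 1 completes the 7 across.
Nothing is forced directly, so branch on R1C1, whose candidates are 5 or 6. If R1C1 = 6: that forces R1C2 = 8, R2C1 = 4, after which R2C2 would have to be in {8} for the 12 across but in {7,9} for the 30 down — contradiction. So R1C1 = 5.
R1C2 = 14 − 5 = 9 completes the 14 across.
No cell is forced outright now. R2C1 can only be 3 or 4 (the digits allowed by both its 12 across and its 13 down). If R2C1 = 3: then R2C2 would have to be in {9} for the 12 across but in {7,8} for the 30 down — contradiction. So R2C1 = 4.
R2C2 = 12 − 4 = 8 completes the 12 across.

4 8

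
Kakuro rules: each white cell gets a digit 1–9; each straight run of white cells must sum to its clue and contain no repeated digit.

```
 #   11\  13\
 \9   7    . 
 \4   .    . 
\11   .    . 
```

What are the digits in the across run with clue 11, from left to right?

3 8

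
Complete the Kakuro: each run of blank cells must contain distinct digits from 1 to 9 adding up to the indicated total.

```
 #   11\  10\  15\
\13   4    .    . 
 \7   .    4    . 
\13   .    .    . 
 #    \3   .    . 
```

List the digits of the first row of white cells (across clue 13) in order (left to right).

4 1 8

7 in 3 cells must be {1,2,4}; 3 in 2 cells must be {1,2}; 10 in 4 cells must be {1,2,3,4}.
No cell is forced outright now. R2C1 can only be 1 or 2 (the digits allowed by both its 7 across and its 11 down). If R2C1 = 2: that forces R2C3 = 1, R3C1 = 5, R4C3 = 2, R3C3 = 7, R4C2 = 1, after which R1C3 would have to be in {1,2,3,6,7,8} for the 13 across but in {5} for the 15 down — contradiction. So R2C1 = 1.
R2C3 = 7 − 5 = 2 completes the 7 across.
R3C1 = 11 − 5 = 6 completes the 11 down.
Given what's placed, R4C3 must be 1 to fit the 3 across and 15 down.
R4C2 = 3 − 1 = 2 completes the 3 across.
Given what's placed, R3C2 must be 3 to fit the 13 across and 10 down.
R3C3 = 13 − 9 = 4 completes the 13 across.
R1C2 = 10 − 9 = 1 completes the 10 down.
R1C3 = 13 − 5 = 8 completes the 13 across.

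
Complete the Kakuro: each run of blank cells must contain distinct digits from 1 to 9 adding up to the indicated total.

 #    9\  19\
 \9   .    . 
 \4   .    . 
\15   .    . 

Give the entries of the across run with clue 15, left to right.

4 in 2 cells must be {1,3}.
The 4 across and the 19 down share only 3, so R2C2 = 3.
The 15 across and the 9 down share only 6, so R3C1 = 6.
R3C2 = 15 − 6 = 9 completes the 15 across.
R1C2 = 19 − 12 = 7 completes the 19 down.
R2C1 = 4 − 3 = 1 completes the 4 across.
R1C1 = 9 − 7 = 2 completes the 9 across.

6, 9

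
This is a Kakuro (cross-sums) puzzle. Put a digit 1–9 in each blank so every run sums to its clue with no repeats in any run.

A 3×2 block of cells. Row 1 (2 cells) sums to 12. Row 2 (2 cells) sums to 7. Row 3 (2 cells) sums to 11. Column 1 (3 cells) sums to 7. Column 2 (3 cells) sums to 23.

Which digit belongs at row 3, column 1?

2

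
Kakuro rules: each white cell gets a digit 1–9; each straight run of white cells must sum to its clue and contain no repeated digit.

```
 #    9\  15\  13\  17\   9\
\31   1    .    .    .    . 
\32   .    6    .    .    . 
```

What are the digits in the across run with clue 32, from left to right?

8, 6, 7, 9, 2

17 in 2 cells must be {8,9}.
R1C2 = 15 − 6 = 9 completes the 15 down.
R1C4 = 8: the only remaining digit allowed by both the 31 across and the 17 down.
R2C1 = 9 − 1 = 8 completes the 9 down.
R2C4 = 17 − 8 = 9 completes the 17 down.
No cell is forced outright now. R1C3 can only be 6 or 7 (the digits allowed by both its 31 across and its 13 down). If R1C3 = 7: that forces R1C5 = 6, after which R2C3 would have to be in {2,4,5,7} for the 32 across but in {6} for the 13 down — contradiction. So R1C3 = 6.
R1C5 = 31 − 24 = 7 completes the 31 across.
R2C3 = 13 − 6 = 7 completes the 13 down.
R2C5 = 32 − 30 = 2 completes the 32 across.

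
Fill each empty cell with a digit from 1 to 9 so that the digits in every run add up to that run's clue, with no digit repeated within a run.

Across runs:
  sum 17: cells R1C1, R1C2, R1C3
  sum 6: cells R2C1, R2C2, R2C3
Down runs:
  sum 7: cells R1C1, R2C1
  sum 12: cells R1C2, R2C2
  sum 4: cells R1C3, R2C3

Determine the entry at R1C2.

6 in 3 cells must be {1,2,3}; 4 in 2 cells must be {1,3}.
The 6 across and the 12 down share only 3, so R2C2 = 3.
Given what's placed, R2C3 must be 1 to fit the 6 across and 4 down.
R1C2 = 12 − 3 = 9 completes the 12 down.
R1C3 = 4 − 1 = 3 completes the 4 down.
R2C1 = 6 − 4 = 2 completes the 6 across.
R1C1 = 17 − 12 = 5 completes the 17 across.

9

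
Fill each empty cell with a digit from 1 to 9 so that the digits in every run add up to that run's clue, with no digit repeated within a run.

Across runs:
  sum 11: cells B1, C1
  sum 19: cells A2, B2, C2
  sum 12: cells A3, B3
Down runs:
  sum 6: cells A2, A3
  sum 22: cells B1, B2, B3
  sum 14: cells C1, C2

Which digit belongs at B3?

Nothing is forced directly, so branch on A3, whose candidates are 4 or 5. If A3 = 5: then A2 would have to be in {2,3,4,5,6,7,8,9} for the 19 across but in {1} for the 6 down — contradiction. So A3 = 4.
A2 = 6 − 4 = 2 completes the 6 down.
B3 = 12 − 4 = 8 completes the 12 across.
B2 = 9: the only remaining digit allowed by both the 19 across and the 22 down.
C2 = 19 − 11 = 8 completes the 19 across.
B1 = 22 − 17 = 5 completes the 22 down.
C1 = 11 − 5 = 6 completes the 11 across.

8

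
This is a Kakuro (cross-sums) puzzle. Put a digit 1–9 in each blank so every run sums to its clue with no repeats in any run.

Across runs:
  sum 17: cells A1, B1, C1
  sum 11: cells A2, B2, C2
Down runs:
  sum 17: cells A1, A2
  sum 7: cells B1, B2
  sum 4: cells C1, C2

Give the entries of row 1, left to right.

9, 5, 3

17 in 2 cells must be {8,9}; 4 in 2 cells must be {1,3}.
The 11 across and the 17 down share only 8, so A2 = 8.
Given what's placed, C2 must be 1 to fit the 11 across and 4 down.
A1 = 17 − 8 = 9 completes the 17 down.
C1 = 4 − 1 = 3 completes the 4 down.
B2 = 11 − 9 = 2 completes the 11 across.
B1 = 17 − 12 = 5 completes the 17 across.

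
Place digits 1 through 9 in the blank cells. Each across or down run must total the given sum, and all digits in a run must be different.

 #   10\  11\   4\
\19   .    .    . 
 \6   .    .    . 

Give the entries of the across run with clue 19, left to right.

7, 9, 3

6 in 3 cells must be {1,2,3}; 4 in 2 cells must be {1,3}.
The 19 across and the 4 down share only 3, so R1C3 = 3.
R2C3 = 4 − 3 = 1 completes the 4 down.
Nothing is forced directly, so branch on R2C1, whose candidates are 2 or 3. If R2C1 = 2: then R1C1 would have to be in {7,9} for the 19 across but in {8} for the 10 down — contradiction. So R2C1 = 3.
R1C1 = 10 − 3 = 7 completes the 10 down.
R1C2 = 19 − 10 = 9 completes the 19 across.
R2C2 = 6 − 4 = 2 completes the 6 across.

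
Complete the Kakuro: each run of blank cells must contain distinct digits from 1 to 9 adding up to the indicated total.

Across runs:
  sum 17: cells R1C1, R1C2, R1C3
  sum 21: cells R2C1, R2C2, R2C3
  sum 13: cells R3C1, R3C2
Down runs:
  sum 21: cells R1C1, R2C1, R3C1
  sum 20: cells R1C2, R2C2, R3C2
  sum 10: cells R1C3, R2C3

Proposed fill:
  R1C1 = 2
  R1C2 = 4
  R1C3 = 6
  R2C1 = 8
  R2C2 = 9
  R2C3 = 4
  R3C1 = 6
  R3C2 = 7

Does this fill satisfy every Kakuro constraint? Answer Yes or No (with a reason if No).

No — the across run R1C1–R1C3 sums to 12, not 17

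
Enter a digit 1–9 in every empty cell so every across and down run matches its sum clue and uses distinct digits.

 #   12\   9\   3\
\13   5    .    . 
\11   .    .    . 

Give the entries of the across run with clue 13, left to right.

5, 6, 2

3 in 2 cells must be {1,2}.
R2C1 = 12 − 5 = 7 completes the 12 down.
Given what's placed, R2C3 must be 1 to fit the 11 across and 3 down.
R1C3 = 3 − 1 = 2 completes the 3 down.
R2C2 = 11 − 8 = 3 completes the 11 across.
R1C2 = 13 − 7 = 6 completes the 13 across.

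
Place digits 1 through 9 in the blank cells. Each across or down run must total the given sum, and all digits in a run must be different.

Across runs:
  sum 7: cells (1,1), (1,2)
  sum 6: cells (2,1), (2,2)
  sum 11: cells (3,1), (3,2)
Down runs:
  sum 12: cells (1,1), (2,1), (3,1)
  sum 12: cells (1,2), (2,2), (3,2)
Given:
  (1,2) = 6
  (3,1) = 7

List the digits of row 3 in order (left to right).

(1,1) = 7 − 6 = 1 completes the 7 across.
(2,1) = 12 − 8 = 4 completes the 12 down.
(2,2) = 6 − 4 = 2 completes the 6 across.
(3,2) = 11 − 7 = 4 completes the 11 across.

7 4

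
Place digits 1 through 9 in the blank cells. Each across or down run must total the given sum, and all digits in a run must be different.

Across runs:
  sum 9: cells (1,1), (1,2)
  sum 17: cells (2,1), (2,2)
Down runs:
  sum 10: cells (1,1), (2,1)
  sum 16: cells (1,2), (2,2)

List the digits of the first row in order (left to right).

17 in 2 cells must be {8,9}; 16 in 2 cells must be {7,9}.
The 9 across and the 16 down share only 7, so (1,2) = 7.
(2,2) = 16 − 7 = 9 completes the 16 down.
(1,1) = 9 − 7 = 2 completes the 9 across.
(2,1) = 17 − 9 = 8 completes the 17 across.

2 7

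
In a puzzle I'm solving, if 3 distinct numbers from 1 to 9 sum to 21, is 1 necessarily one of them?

Counterexample: {4,8,9} sums to 21 without using 1.

No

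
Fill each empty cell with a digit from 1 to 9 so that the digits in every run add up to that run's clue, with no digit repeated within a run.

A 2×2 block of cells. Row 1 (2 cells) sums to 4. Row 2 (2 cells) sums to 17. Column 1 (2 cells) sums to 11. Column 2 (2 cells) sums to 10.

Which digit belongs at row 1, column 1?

3

4 in 2 cells must be {1,3}; 17 in 2 cells must be {8,9}.
The 4 across and the 11 down share only 3, so (1,1) = 3.
(1,2) = 4 − 3 = 1 completes the 4 across.
(2,1) = 11 − 3 = 8 completes the 11 down.
(2,2) = 17 − 8 = 9 completes the 17 across.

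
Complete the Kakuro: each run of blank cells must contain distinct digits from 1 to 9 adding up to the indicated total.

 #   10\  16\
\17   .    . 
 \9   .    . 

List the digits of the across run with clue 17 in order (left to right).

8 9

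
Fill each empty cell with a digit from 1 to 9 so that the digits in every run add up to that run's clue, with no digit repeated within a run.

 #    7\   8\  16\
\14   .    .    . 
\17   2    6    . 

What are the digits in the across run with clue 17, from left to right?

16 in 2 cells must be {7,9}.
R1C1 = 7 − 2 = 5 completes the 7 down.
R1C2 = 8 − 6 = 2 completes the 8 down.
R1C3 = 14 − 7 = 7 completes the 14 across.
R2C3 = 17 − 8 = 9 completes the 17 across.

2 6 9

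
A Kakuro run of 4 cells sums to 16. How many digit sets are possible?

8

4 distinct digits from 1–9 sum between 10 and 30.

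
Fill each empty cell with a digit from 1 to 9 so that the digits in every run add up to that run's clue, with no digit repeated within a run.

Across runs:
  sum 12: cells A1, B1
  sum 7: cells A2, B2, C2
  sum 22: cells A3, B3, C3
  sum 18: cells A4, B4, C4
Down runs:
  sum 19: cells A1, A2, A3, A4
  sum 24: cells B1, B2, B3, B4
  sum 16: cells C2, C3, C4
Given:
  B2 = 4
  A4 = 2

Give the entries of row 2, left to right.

7 in 3 cells must be {1,2,4}.
A2 = 1: the only remaining digit allowed by both the 7 across and the 19 down.
C2 = 7 − 5 = 2 completes the 7 across.

1 4 2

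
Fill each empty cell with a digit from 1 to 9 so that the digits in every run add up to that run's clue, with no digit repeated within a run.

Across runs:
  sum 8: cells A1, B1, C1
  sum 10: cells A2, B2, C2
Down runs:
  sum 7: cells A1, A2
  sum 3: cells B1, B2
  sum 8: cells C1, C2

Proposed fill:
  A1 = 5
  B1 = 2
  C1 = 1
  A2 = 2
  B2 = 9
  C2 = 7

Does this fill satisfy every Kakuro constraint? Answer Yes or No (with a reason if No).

No — the down run B1–B2 sums to 11, not 3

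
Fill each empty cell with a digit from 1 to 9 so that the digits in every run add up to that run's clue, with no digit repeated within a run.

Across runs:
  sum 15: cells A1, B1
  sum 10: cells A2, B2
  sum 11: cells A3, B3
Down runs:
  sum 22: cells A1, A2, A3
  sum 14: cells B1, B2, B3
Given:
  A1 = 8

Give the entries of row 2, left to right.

9 1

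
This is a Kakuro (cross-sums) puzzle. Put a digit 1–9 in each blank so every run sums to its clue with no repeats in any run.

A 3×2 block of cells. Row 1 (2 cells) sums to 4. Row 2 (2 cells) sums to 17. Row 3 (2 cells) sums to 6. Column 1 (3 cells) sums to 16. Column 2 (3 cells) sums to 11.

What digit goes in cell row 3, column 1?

4

4 in 2 cells must be {1,3}; 17 in 2 cells must be {8,9}.
The 17 across and the 11 down share only 8, so (2,2) = 8.
Given what's placed, (1,2) must be 1 to fit the 4 across and 11 down.
(2,1) = 17 − 8 = 9 completes the 17 across.
(3,2) = 11 − 9 = 2 completes the 11 down.
(1,1) = 4 − 1 = 3 completes the 4 across.
(3,1) = 6 − 2 = 4 completes the 6 across.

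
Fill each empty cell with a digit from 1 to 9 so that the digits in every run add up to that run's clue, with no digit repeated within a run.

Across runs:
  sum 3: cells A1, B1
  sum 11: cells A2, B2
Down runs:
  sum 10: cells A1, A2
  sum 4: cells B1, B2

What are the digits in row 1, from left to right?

2 1

3 in 2 cells must be {1,2}; 4 in 2 cells must be {1,3}.
The 3 across and the 4 down share only 1, so B1 = 1.
B2 = 4 − 1 = 3 completes the 4 down.
A1 = 3 − 1 = 2 completes the 3 across.
A2 = 11 − 3 = 8 completes the 11 across.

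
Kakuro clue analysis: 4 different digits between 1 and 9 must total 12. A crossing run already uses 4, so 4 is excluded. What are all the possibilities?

4 distinct digits from 1–9 sum between 10 and 30.
Dropping sets that contain 4.
Only one set works: {1,2,3,6}.

{1,2,3,6}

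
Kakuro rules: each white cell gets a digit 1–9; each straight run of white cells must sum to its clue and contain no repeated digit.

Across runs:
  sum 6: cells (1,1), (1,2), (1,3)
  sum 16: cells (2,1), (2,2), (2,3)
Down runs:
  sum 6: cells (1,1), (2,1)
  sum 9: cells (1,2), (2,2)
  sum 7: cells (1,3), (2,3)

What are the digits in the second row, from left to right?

5, 7, 4

6 in 3 cells must be {1,2,3}.
Nothing is forced directly, so branch on (1,3), whose candidates are 1 or 2 or 3. If (1,3) = 1: that forces (1,1) = 2, (1,2) = 3, (2,1) = 4, after which (2,2) would have to be in {3,5,7,9} for the 16 across but in {6} for the 9 down — contradiction. If (1,3) = 2: that forces (1,1) = 1, (1,2) = 3, (2,1) = 5, after which (2,2) would have to be in {2,3,4,7,8,9} for the 16 across but in {6} for the 9 down — contradiction. So (1,3) = 3.
(2,3) = 7 − 3 = 4 completes the 7 down.
Given what's placed, (2,1) must be 5 to fit the 16 across and 6 down.
(2,2) = 16 − 9 = 7 completes the 16 across.
(1,1) = 6 − 5 = 1 completes the 6 down.
(1,2) = 6 − 4 = 2 completes the 6 across.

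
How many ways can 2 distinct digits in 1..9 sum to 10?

4

2 distinct digits from 1–9 sum between 3 and 17.
Enumerating: {1,9}, {2,8}, {3,7}, {4,6}.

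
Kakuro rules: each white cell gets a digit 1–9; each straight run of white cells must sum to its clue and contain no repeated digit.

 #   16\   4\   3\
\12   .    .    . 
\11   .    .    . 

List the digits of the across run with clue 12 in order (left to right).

9, 1, 2

16 in 2 cells must be {7,9}; 4 in 2 cells must be {1,3}; 3 in 2 cells must be {1,2}.
The 11 across and the 16 down share only 7, so R2C1 = 7.
Given what's placed, R2C3 must be 1 to fit the 11 across and 3 down.
R1C1 = 16 − 7 = 9 completes the 16 down.
R1C2 = 1: the only remaining digit allowed by both the 12 across and the 4 down.
R1C3 = 12 − 10 = 2 completes the 12 across.
R2C2 = 11 − 8 = 3 completes the 11 across.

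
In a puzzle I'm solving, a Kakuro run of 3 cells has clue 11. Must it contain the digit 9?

No

Counterexample: {1,2,8} sums to 11 without using 9.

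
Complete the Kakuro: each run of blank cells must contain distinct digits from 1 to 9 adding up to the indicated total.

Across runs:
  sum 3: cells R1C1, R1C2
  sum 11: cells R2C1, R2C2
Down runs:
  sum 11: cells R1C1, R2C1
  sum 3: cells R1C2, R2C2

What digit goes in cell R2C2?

2

3 in 2 cells must be {1,2}.
The 3 across and the 11 down share only 2, so R1C1 = 2.
R1C2 = 3 − 2 = 1 completes the 3 across.
R2C1 = 11 − 2 = 9 completes the 11 down.
R2C2 = 11 − 9 = 2 completes the 11 across.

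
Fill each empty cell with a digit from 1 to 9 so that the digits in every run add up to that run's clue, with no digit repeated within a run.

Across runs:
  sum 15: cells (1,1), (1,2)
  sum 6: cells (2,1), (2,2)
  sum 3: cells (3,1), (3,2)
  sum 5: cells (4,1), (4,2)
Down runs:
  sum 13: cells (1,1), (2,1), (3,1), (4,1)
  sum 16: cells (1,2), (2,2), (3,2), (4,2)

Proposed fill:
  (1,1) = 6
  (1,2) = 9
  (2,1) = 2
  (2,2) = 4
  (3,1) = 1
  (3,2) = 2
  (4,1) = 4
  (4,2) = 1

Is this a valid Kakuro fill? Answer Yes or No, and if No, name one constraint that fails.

Yes

Across: 6+9=15; 2+4=6; 1+2=3; 4+1=5. Down: 6+2+1+4=13; 9+4+2+1=16. No digit repeats within any run.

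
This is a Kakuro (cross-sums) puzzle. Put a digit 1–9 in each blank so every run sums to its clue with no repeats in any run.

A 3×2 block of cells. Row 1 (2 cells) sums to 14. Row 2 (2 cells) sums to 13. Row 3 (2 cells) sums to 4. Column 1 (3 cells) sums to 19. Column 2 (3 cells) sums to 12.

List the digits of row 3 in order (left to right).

3 1

4 in 2 cells must be {1,3}.
The 4 across and the 19 down share only 3, so (3,1) = 3.
(3,2) = 4 − 3 = 1 completes the 4 across.
Given what's placed, (1,1) must be 9 to fit the 14 across and 19 down.
(1,2) = 14 − 9 = 5 completes the 14 across.
(2,1) = 19 − 12 = 7 completes the 19 down.
(2,2) = 13 − 7 = 6 completes the 13 across.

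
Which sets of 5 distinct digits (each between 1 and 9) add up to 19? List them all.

5 distinct digits from 1–9 sum between 15 and 35.

{1,2,3,4,9}; {1,2,3,5,8}; {1,2,3,6,7}; {1,2,4,5,7}; {1,3,4,5,6}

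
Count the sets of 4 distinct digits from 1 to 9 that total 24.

4 distinct digits from 1–9 sum between 10 and 30.

8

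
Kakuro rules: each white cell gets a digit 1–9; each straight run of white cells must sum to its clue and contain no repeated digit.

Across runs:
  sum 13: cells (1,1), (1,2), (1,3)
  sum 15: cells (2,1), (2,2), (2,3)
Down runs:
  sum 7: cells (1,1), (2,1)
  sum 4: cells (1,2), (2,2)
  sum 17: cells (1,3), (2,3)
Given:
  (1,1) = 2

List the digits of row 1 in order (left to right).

4 in 2 cells must be {1,3}; 17 in 2 cells must be {8,9}.
Given what's placed, (1,2) must be 3 to fit the 13 across and 4 down.
(1,3) = 13 − 5 = 8 completes the 13 across.
(2,1) = 7 − 2 = 5 completes the 7 down.
(2,2) = 4 − 3 = 1 completes the 4 down.
(2,3) = 15 − 6 = 9 completes the 15 across.

2 3 8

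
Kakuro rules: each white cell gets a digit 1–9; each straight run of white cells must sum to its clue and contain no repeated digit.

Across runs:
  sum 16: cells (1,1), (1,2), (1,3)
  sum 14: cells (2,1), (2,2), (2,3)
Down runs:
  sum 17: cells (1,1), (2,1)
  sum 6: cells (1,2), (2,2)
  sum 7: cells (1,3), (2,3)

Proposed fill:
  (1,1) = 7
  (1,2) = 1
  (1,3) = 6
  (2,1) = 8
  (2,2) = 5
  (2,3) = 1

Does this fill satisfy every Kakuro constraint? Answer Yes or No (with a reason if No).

No — the down run (1,1)–(2,1) sums to 15, not 17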